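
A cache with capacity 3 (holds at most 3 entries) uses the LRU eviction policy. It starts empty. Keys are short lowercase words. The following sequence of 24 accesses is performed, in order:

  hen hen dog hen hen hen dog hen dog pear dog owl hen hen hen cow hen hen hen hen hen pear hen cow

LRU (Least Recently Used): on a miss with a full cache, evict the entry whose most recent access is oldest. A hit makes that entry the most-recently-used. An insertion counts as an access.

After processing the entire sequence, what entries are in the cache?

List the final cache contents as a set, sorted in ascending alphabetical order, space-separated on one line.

Answer: cow hen pear

Derivation:
LRU simulation (capacity=3):
  1. access hen: MISS. Cache (LRU->MRU): [hen]
  2. access hen: HIT. Cache (LRU->MRU): [hen]
  3. access dog: MISS. Cache (LRU->MRU): [hen dog]
  4. access hen: HIT. Cache (LRU->MRU): [dog hen]
  5. access hen: HIT. Cache (LRU->MRU): [dog hen]
  6. access hen: HIT. Cache (LRU->MRU): [dog hen]
  7. access dog: HIT. Cache (LRU->MRU): [hen dog]
  8. access hen: HIT. Cache (LRU->MRU): [dog hen]
  9. access dog: HIT. Cache (LRU->MRU): [hen dog]
  10. access pear: MISS. Cache (LRU->MRU): [hen dog pear]
  11. access dog: HIT. Cache (LRU->MRU): [hen pear dog]
  12. access owl: MISS, evict hen. Cache (LRU->MRU): [pear dog owl]
  13. access hen: MISS, evict pear. Cache (LRU->MRU): [dog owl hen]
  14. access hen: HIT. Cache (LRU->MRU): [dog owl hen]
  15. access hen: HIT. Cache (LRU->MRU): [dog owl hen]
  16. access cow: MISS, evict dog. Cache (LRU->MRU): [owl hen cow]
  17. access hen: HIT. Cache (LRU->MRU): [owl cow hen]
  18. access hen: HIT. Cache (LRU->MRU): [owl cow hen]
  19. access hen: HIT. Cache (LRU->MRU): [owl cow hen]
  20. access hen: HIT. Cache (LRU->MRU): [owl cow hen]
  21. access hen: HIT. Cache (LRU->MRU): [owl cow hen]
  22. access pear: MISS, evict owl. Cache (LRU->MRU): [cow hen pear]
  23. access hen: HIT. Cache (LRU->MRU): [cow pear hen]
  24. access cow: HIT. Cache (LRU->MRU): [pear hen cow]
Total: 17 hits, 7 misses, 4 evictions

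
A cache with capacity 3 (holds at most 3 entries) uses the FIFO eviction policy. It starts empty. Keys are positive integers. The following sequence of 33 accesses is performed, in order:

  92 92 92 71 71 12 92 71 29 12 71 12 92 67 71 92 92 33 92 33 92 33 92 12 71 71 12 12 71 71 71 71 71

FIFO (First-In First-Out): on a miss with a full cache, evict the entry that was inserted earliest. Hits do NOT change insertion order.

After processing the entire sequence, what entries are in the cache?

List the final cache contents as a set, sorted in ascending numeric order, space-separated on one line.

Answer: 12 71 92

Derivation:
FIFO simulation (capacity=3):
  1. access 92: MISS. Cache (old->new): [92]
  2. access 92: HIT. Cache (old->new): [92]
  3. access 92: HIT. Cache (old->new): [92]
  4. access 71: MISS. Cache (old->new): [92 71]
  5. access 71: HIT. Cache (old->new): [92 71]
  6. access 12: MISS. Cache (old->new): [92 71 12]
  7. access 92: HIT. Cache (old->new): [92 71 12]
  8. access 71: HIT. Cache (old->new): [92 71 12]
  9. access 29: MISS, evict 92. Cache (old->new): [71 12 29]
  10. access 12: HIT. Cache (old->new): [71 12 29]
  11. access 71: HIT. Cache (old->new): [71 12 29]
  12. access 12: HIT. Cache (old->new): [71 12 29]
  13. access 92: MISS, evict 71. Cache (old->new): [12 29 92]
  14. access 67: MISS, evict 12. Cache (old->new): [29 92 67]
  15. access 71: MISS, evict 29. Cache (old->new): [92 67 71]
  16. access 92: HIT. Cache (old->new): [92 67 71]
  17. access 92: HIT. Cache (old->new): [92 67 71]
  18. access 33: MISS, evict 92. Cache (old->new): [67 71 33]
  19. access 92: MISS, evict 67. Cache (old->new): [71 33 92]
  20. access 33: HIT. Cache (old->new): [71 33 92]
  21. access 92: HIT. Cache (old->new): [71 33 92]
  22. access 33: HIT. Cache (old->new): [71 33 92]
  23. access 92: HIT. Cache (old->new): [71 33 92]
  24. access 12: MISS, evict 71. Cache (old->new): [33 92 12]
  25. access 71: MISS, evict 33. Cache (old->new): [92 12 71]
  26. access 71: HIT. Cache (old->new): [92 12 71]
  27. access 12: HIT. Cache (old->new): [92 12 71]
  28. access 12: HIT. Cache (old->new): [92 12 71]
  29. access 71: HIT. Cache (old->new): [92 12 71]
  30. access 71: HIT. Cache (old->new): [92 12 71]
  31. access 71: HIT. Cache (old->new): [92 12 71]
  32. access 71: HIT. Cache (old->new): [92 12 71]
  33. access 71: HIT. Cache (old->new): [92 12 71]
Total: 22 hits, 11 misses, 8 evictions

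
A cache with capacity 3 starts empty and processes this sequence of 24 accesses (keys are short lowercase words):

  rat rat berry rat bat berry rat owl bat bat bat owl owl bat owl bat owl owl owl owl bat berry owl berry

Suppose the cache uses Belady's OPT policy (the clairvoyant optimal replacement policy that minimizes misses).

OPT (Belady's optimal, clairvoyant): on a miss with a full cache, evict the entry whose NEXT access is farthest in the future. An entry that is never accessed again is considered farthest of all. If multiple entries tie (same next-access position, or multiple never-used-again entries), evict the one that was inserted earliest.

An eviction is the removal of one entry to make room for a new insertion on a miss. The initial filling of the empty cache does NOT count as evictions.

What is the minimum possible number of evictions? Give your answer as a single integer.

OPT (Belady) simulation (capacity=3):
  1. access rat: MISS. Cache: [rat]
  2. access rat: HIT. Next use of rat: step 4. Cache: [rat]
  3. access berry: MISS. Cache: [rat berry]
  4. access rat: HIT. Next use of rat: step 7. Cache: [rat berry]
  5. access bat: MISS. Cache: [rat berry bat]
  6. access berry: HIT. Next use of berry: step 22. Cache: [rat berry bat]
  7. access rat: HIT. Next use of rat: never. Cache: [rat berry bat]
  8. access owl: MISS, evict rat (next use: never). Cache: [berry bat owl]
  9. access bat: HIT. Next use of bat: step 10. Cache: [berry bat owl]
  10. access bat: HIT. Next use of bat: step 11. Cache: [berry bat owl]
  11. access bat: HIT. Next use of bat: step 14. Cache: [berry bat owl]
  12. access owl: HIT. Next use of owl: step 13. Cache: [berry bat owl]
  13. access owl: HIT. Next use of owl: step 15. Cache: [berry bat owl]
  14. access bat: HIT. Next use of bat: step 16. Cache: [berry bat owl]
  15. access owl: HIT. Next use of owl: step 17. Cache: [berry bat owl]
  16. access bat: HIT. Next use of bat: step 21. Cache: [berry bat owl]
  17. access owl: HIT. Next use of owl: step 18. Cache: [berry bat owl]
  18. access owl: HIT. Next use of owl: step 19. Cache: [berry bat owl]
  19. access owl: HIT. Next use of owl: step 20. Cache: [berry bat owl]
  20. access owl: HIT. Next use of owl: step 23. Cache: [berry bat owl]
  21. access bat: HIT. Next use of bat: never. Cache: [berry bat owl]
  22. access berry: HIT. Next use of berry: step 24. Cache: [berry bat owl]
  23. access owl: HIT. Next use of owl: never. Cache: [berry bat owl]
  24. access berry: HIT. Next use of berry: never. Cache: [berry bat owl]
Total: 20 hits, 4 misses, 1 evictions

Answer: 1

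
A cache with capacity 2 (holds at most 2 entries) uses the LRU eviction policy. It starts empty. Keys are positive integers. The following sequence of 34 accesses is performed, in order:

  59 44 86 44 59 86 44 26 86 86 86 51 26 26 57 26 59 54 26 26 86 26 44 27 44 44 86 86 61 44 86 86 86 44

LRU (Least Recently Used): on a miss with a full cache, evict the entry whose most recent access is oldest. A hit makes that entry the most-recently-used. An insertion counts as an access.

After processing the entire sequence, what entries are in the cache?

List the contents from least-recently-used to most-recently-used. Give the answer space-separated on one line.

LRU simulation (capacity=2):
  1. access 59: MISS. Cache (LRU->MRU): [59]
  2. access 44: MISS. Cache (LRU->MRU): [59 44]
  3. access 86: MISS, evict 59. Cache (LRU->MRU): [44 86]
  4. access 44: HIT. Cache (LRU->MRU): [86 44]
  5. access 59: MISS, evict 86. Cache (LRU->MRU): [44 59]
  6. access 86: MISS, evict 44. Cache (LRU->MRU): [59 86]
  7. access 44: MISS, evict 59. Cache (LRU->MRU): [86 44]
  8. access 26: MISS, evict 86. Cache (LRU->MRU): [44 26]
  9. access 86: MISS, evict 44. Cache (LRU->MRU): [26 86]
  10. access 86: HIT. Cache (LRU->MRU): [26 86]
  11. access 86: HIT. Cache (LRU->MRU): [26 86]
  12. access 51: MISS, evict 26. Cache (LRU->MRU): [86 51]
  13. access 26: MISS, evict 86. Cache (LRU->MRU): [51 26]
  14. access 26: HIT. Cache (LRU->MRU): [51 26]
  15. access 57: MISS, evict 51. Cache (LRU->MRU): [26 57]
  16. access 26: HIT. Cache (LRU->MRU): [57 26]
  17. access 59: MISS, evict 57. Cache (LRU->MRU): [26 59]
  18. access 54: MISS, evict 26. Cache (LRU->MRU): [59 54]
  19. access 26: MISS, evict 59. Cache (LRU->MRU): [54 26]
  20. access 26: HIT. Cache (LRU->MRU): [54 26]
  21. access 86: MISS, evict 54. Cache (LRU->MRU): [26 86]
  22. access 26: HIT. Cache (LRU->MRU): [86 26]
  23. access 44: MISS, evict 86. Cache (LRU->MRU): [26 44]
  24. access 27: MISS, evict 26. Cache (LRU->MRU): [44 27]
  25. access 44: HIT. Cache (LRU->MRU): [27 44]
  26. access 44: HIT. Cache (LRU->MRU): [27 44]
  27. access 86: MISS, evict 27. Cache (LRU->MRU): [44 86]
  28. access 86: HIT. Cache (LRU->MRU): [44 86]
  29. access 61: MISS, evict 44. Cache (LRU->MRU): [86 61]
  30. access 44: MISS, evict 86. Cache (LRU->MRU): [61 44]
  31. access 86: MISS, evict 61. Cache (LRU->MRU): [44 86]
  32. access 86: HIT. Cache (LRU->MRU): [44 86]
  33. access 86: HIT. Cache (LRU->MRU): [44 86]
  34. access 44: HIT. Cache (LRU->MRU): [86 44]
Total: 13 hits, 21 misses, 19 evictions

Answer: 86 44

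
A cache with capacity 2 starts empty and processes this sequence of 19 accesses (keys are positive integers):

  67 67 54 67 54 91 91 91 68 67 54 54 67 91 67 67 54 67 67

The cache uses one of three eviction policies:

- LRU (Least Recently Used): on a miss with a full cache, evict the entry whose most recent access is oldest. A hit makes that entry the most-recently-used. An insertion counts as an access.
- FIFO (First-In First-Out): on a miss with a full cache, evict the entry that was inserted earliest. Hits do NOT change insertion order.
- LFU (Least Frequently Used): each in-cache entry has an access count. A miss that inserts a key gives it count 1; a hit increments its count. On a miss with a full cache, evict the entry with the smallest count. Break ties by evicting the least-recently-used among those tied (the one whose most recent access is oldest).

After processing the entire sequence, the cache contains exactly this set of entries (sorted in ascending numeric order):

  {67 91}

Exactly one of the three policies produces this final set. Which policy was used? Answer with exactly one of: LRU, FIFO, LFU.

Answer: LFU

Derivation:
Simulating under each policy and comparing final sets:
  LRU: final set = {54 67} -> differs
  FIFO: final set = {54 67} -> differs
  LFU: final set = {67 91} -> MATCHES target
Only LFU produces the target set.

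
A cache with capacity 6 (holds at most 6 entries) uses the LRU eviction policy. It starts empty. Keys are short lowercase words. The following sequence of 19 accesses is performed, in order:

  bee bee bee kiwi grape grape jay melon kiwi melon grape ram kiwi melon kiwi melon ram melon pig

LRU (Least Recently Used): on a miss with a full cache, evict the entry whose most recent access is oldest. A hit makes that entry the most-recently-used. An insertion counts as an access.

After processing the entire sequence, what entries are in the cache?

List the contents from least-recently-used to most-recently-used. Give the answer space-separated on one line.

Answer: jay grape kiwi ram melon pig

Derivation:
LRU simulation (capacity=6):
  1. access bee: MISS. Cache (LRU->MRU): [bee]
  2. access bee: HIT. Cache (LRU->MRU): [bee]
  3. access bee: HIT. Cache (LRU->MRU): [bee]
  4. access kiwi: MISS. Cache (LRU->MRU): [bee kiwi]
  5. access grape: MISS. Cache (LRU->MRU): [bee kiwi grape]
  6. access grape: HIT. Cache (LRU->MRU): [bee kiwi grape]
  7. access jay: MISS. Cache (LRU->MRU): [bee kiwi grape jay]
  8. access melon: MISS. Cache (LRU->MRU): [bee kiwi grape jay melon]
  9. access kiwi: HIT. Cache (LRU->MRU): [bee grape jay melon kiwi]
  10. access melon: HIT. Cache (LRU->MRU): [bee grape jay kiwi melon]
  11. access grape: HIT. Cache (LRU->MRU): [bee jay kiwi melon grape]
  12. access ram: MISS. Cache (LRU->MRU): [bee jay kiwi melon grape ram]
  13. access kiwi: HIT. Cache (LRU->MRU): [bee jay melon grape ram kiwi]
  14. access melon: HIT. Cache (LRU->MRU): [bee jay grape ram kiwi melon]
  15. access kiwi: HIT. Cache (LRU->MRU): [bee jay grape ram melon kiwi]
  16. access melon: HIT. Cache (LRU->MRU): [bee jay grape ram kiwi melon]
  17. access ram: HIT. Cache (LRU->MRU): [bee jay grape kiwi melon ram]
  18. access melon: HIT. Cache (LRU->MRU): [bee jay grape kiwi ram melon]
  19. access pig: MISS, evict bee. Cache (LRU->MRU): [jay grape kiwi ram melon pig]
Total: 12 hits, 7 misses, 1 evictions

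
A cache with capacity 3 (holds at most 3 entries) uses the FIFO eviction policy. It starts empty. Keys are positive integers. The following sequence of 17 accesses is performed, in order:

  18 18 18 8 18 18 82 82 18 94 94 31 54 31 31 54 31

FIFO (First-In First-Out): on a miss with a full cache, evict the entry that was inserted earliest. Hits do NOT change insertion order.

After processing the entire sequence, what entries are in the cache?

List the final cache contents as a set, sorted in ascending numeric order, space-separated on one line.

FIFO simulation (capacity=3):
  1. access 18: MISS. Cache (old->new): [18]
  2. access 18: HIT. Cache (old->new): [18]
  3. access 18: HIT. Cache (old->new): [18]
  4. access 8: MISS. Cache (old->new): [18 8]
  5. access 18: HIT. Cache (old->new): [18 8]
  6. access 18: HIT. Cache (old->new): [18 8]
  7. access 82: MISS. Cache (old->new): [18 8 82]
  8. access 82: HIT. Cache (old->new): [18 8 82]
  9. access 18: HIT. Cache (old->new): [18 8 82]
  10. access 94: MISS, evict 18. Cache (old->new): [8 82 94]
  11. access 94: HIT. Cache (old->new): [8 82 94]
  12. access 31: MISS, evict 8. Cache (old->new): [82 94 31]
  13. access 54: MISS, evict 82. Cache (old->new): [94 31 54]
  14. access 31: HIT. Cache (old->new): [94 31 54]
  15. access 31: HIT. Cache (old->new): [94 31 54]
  16. access 54: HIT. Cache (old->new): [94 31 54]
  17. access 31: HIT. Cache (old->new): [94 31 54]
Total: 11 hits, 6 misses, 3 evictions

Answer: 31 54 94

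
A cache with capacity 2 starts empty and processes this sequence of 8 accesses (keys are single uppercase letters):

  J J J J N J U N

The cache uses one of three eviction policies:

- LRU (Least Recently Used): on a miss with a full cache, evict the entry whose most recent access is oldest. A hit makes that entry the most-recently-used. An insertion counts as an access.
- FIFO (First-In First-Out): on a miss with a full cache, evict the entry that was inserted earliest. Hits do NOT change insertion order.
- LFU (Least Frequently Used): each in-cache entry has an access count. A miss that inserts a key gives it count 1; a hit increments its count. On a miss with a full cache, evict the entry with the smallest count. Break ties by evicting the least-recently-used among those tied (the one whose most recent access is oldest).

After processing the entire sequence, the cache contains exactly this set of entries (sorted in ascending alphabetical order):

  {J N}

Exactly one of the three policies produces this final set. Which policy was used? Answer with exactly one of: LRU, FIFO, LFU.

Answer: LFU

Derivation:
Simulating under each policy and comparing final sets:
  LRU: final set = {N U} -> differs
  FIFO: final set = {N U} -> differs
  LFU: final set = {J N} -> MATCHES target
Only LFU produces the target set.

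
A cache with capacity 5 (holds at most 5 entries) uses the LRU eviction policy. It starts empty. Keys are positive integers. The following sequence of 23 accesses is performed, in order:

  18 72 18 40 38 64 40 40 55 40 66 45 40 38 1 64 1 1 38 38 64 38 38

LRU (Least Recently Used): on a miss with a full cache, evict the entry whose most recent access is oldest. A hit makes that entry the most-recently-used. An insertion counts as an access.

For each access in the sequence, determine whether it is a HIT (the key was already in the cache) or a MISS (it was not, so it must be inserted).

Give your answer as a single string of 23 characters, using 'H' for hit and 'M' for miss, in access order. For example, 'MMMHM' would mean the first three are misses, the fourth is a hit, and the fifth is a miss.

LRU simulation (capacity=5):
  1. access 18: MISS. Cache (LRU->MRU): [18]
  2. access 72: MISS. Cache (LRU->MRU): [18 72]
  3. access 18: HIT. Cache (LRU->MRU): [72 18]
  4. access 40: MISS. Cache (LRU->MRU): [72 18 40]
  5. access 38: MISS. Cache (LRU->MRU): [72 18 40 38]
  6. access 64: MISS. Cache (LRU->MRU): [72 18 40 38 64]
  7. access 40: HIT. Cache (LRU->MRU): [72 18 38 64 40]
  8. access 40: HIT. Cache (LRU->MRU): [72 18 38 64 40]
  9. access 55: MISS, evict 72. Cache (LRU->MRU): [18 38 64 40 55]
  10. access 40: HIT. Cache (LRU->MRU): [18 38 64 55 40]
  11. access 66: MISS, evict 18. Cache (LRU->MRU): [38 64 55 40 66]
  12. access 45: MISS, evict 38. Cache (LRU->MRU): [64 55 40 66 45]
  13. access 40: HIT. Cache (LRU->MRU): [64 55 66 45 40]
  14. access 38: MISS, evict 64. Cache (LRU->MRU): [55 66 45 40 38]
  15. access 1: MISS, evict 55. Cache (LRU->MRU): [66 45 40 38 1]
  16. access 64: MISS, evict 66. Cache (LRU->MRU): [45 40 38 1 64]
  17. access 1: HIT. Cache (LRU->MRU): [45 40 38 64 1]
  18. access 1: HIT. Cache (LRU->MRU): [45 40 38 64 1]
  19. access 38: HIT. Cache (LRU->MRU): [45 40 64 1 38]
  20. access 38: HIT. Cache (LRU->MRU): [45 40 64 1 38]
  21. access 64: HIT. Cache (LRU->MRU): [45 40 1 38 64]
  22. access 38: HIT. Cache (LRU->MRU): [45 40 1 64 38]
  23. access 38: HIT. Cache (LRU->MRU): [45 40 1 64 38]
Total: 12 hits, 11 misses, 6 evictions

Answer: MMHMMMHHMHMMHMMMHHHHHHH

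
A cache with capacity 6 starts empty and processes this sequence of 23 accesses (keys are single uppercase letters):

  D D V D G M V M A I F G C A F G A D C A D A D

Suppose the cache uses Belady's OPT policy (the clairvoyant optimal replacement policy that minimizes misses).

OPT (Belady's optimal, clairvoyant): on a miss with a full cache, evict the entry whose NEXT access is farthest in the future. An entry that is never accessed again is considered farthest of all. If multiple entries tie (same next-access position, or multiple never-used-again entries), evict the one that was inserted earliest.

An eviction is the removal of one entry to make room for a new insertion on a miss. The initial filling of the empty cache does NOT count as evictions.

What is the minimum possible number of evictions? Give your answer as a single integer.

Answer: 2

Derivation:
OPT (Belady) simulation (capacity=6):
  1. access D: MISS. Cache: [D]
  2. access D: HIT. Next use of D: step 4. Cache: [D]
  3. access V: MISS. Cache: [D V]
  4. access D: HIT. Next use of D: step 18. Cache: [D V]
  5. access G: MISS. Cache: [D V G]
  6. access M: MISS. Cache: [D V G M]
  7. access V: HIT. Next use of V: never. Cache: [D V G M]
  8. access M: HIT. Next use of M: never. Cache: [D V G M]
  9. access A: MISS. Cache: [D V G M A]
  10. access I: MISS. Cache: [D V G M A I]
  11. access F: MISS, evict V (next use: never). Cache: [D G M A I F]
  12. access G: HIT. Next use of G: step 16. Cache: [D G M A I F]
  13. access C: MISS, evict M (next use: never). Cache: [D G A I F C]
  14. access A: HIT. Next use of A: step 17. Cache: [D G A I F C]
  15. access F: HIT. Next use of F: never. Cache: [D G A I F C]
  16. access G: HIT. Next use of G: never. Cache: [D G A I F C]
  17. access A: HIT. Next use of A: step 20. Cache: [D G A I F C]
  18. access D: HIT. Next use of D: step 21. Cache: [D G A I F C]
  19. access C: HIT. Next use of C: never. Cache: [D G A I F C]
  20. access A: HIT. Next use of A: step 22. Cache: [D G A I F C]
  21. access D: HIT. Next use of D: step 23. Cache: [D G A I F C]
  22. access A: HIT. Next use of A: never. Cache: [D G A I F C]
  23. access D: HIT. Next use of D: never. Cache: [D G A I F C]
Total: 15 hits, 8 misses, 2 evictions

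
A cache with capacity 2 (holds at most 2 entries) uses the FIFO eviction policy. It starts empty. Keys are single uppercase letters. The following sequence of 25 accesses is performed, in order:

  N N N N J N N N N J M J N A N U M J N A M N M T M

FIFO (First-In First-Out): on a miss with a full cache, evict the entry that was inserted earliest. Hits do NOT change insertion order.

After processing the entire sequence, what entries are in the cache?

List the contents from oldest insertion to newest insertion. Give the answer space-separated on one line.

FIFO simulation (capacity=2):
  1. access N: MISS. Cache (old->new): [N]
  2. access N: HIT. Cache (old->new): [N]
  3. access N: HIT. Cache (old->new): [N]
  4. access N: HIT. Cache (old->new): [N]
  5. access J: MISS. Cache (old->new): [N J]
  6. access N: HIT. Cache (old->new): [N J]
  7. access N: HIT. Cache (old->new): [N J]
  8. access N: HIT. Cache (old->new): [N J]
  9. access N: HIT. Cache (old->new): [N J]
  10. access J: HIT. Cache (old->new): [N J]
  11. access M: MISS, evict N. Cache (old->new): [J M]
  12. access J: HIT. Cache (old->new): [J M]
  13. access N: MISS, evict J. Cache (old->new): [M N]
  14. access A: MISS, evict M. Cache (old->new): [N A]
  15. access N: HIT. Cache (old->new): [N A]
  16. access U: MISS, evict N. Cache (old->new): [A U]
  17. access M: MISS, evict A. Cache (old->new): [U M]
  18. access J: MISS, evict U. Cache (old->new): [M J]
  19. access N: MISS, evict M. Cache (old->new): [J N]
  20. access A: MISS, evict J. Cache (old->new): [N A]
  21. access M: MISS, evict N. Cache (old->new): [A M]
  22. access N: MISS, evict A. Cache (old->new): [M N]
  23. access M: HIT. Cache (old->new): [M N]
  24. access T: MISS, evict M. Cache (old->new): [N T]
  25. access M: MISS, evict N. Cache (old->new): [T M]
Total: 11 hits, 14 misses, 12 evictions

Answer: T M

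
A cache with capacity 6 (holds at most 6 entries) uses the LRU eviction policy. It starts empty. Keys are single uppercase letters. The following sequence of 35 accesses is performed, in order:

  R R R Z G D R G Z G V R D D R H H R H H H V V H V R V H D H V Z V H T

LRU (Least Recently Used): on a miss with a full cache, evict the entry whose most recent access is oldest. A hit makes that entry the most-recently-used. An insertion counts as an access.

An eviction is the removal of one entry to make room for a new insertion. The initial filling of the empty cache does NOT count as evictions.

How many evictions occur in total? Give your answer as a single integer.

LRU simulation (capacity=6):
  1. access R: MISS. Cache (LRU->MRU): [R]
  2. access R: HIT. Cache (LRU->MRU): [R]
  3. access R: HIT. Cache (LRU->MRU): [R]
  4. access Z: MISS. Cache (LRU->MRU): [R Z]
  5. access G: MISS. Cache (LRU->MRU): [R Z G]
  6. access D: MISS. Cache (LRU->MRU): [R Z G D]
  7. access R: HIT. Cache (LRU->MRU): [Z G D R]
  8. access G: HIT. Cache (LRU->MRU): [Z D R G]
  9. access Z: HIT. Cache (LRU->MRU): [D R G Z]
  10. access G: HIT. Cache (LRU->MRU): [D R Z G]
  11. access V: MISS. Cache (LRU->MRU): [D R Z G V]
  12. access R: HIT. Cache (LRU->MRU): [D Z G V R]
  13. access D: HIT. Cache (LRU->MRU): [Z G V R D]
  14. access D: HIT. Cache (LRU->MRU): [Z G V R D]
  15. access R: HIT. Cache (LRU->MRU): [Z G V D R]
  16. access H: MISS. Cache (LRU->MRU): [Z G V D R H]
  17. access H: HIT. Cache (LRU->MRU): [Z G V D R H]
  18. access R: HIT. Cache (LRU->MRU): [Z G V D H R]
  19. access H: HIT. Cache (LRU->MRU): [Z G V D R H]
  20. access H: HIT. Cache (LRU->MRU): [Z G V D R H]
  21. access H: HIT. Cache (LRU->MRU): [Z G V D R H]
  22. access V: HIT. Cache (LRU->MRU): [Z G D R H V]
  23. access V: HIT. Cache (LRU->MRU): [Z G D R H V]
  24. access H: HIT. Cache (LRU->MRU): [Z G D R V H]
  25. access V: HIT. Cache (LRU->MRU): [Z G D R H V]
  26. access R: HIT. Cache (LRU->MRU): [Z G D H V R]
  27. access V: HIT. Cache (LRU->MRU): [Z G D H R V]
  28. access H: HIT. Cache (LRU->MRU): [Z G D R V H]
  29. access D: HIT. Cache (LRU->MRU): [Z G R V H D]
  30. access H: HIT. Cache (LRU->MRU): [Z G R V D H]
  31. access V: HIT. Cache (LRU->MRU): [Z G R D H V]
  32. access Z: HIT. Cache (LRU->MRU): [G R D H V Z]
  33. access V: HIT. Cache (LRU->MRU): [G R D H Z V]
  34. access H: HIT. Cache (LRU->MRU): [G R D Z V H]
  35. access T: MISS, evict G. Cache (LRU->MRU): [R D Z V H T]
Total: 28 hits, 7 misses, 1 evictions

Answer: 1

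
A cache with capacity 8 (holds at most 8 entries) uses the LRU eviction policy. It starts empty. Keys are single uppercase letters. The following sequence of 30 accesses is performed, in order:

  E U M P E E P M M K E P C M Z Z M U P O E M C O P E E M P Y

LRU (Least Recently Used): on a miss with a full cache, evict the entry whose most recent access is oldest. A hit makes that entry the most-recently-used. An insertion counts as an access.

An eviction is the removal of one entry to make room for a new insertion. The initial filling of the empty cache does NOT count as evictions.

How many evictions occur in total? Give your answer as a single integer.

LRU simulation (capacity=8):
  1. access E: MISS. Cache (LRU->MRU): [E]
  2. access U: MISS. Cache (LRU->MRU): [E U]
  3. access M: MISS. Cache (LRU->MRU): [E U M]
  4. access P: MISS. Cache (LRU->MRU): [E U M P]
  5. access E: HIT. Cache (LRU->MRU): [U M P E]
  6. access E: HIT. Cache (LRU->MRU): [U M P E]
  7. access P: HIT. Cache (LRU->MRU): [U M E P]
  8. access M: HIT. Cache (LRU->MRU): [U E P M]
  9. access M: HIT. Cache (LRU->MRU): [U E P M]
  10. access K: MISS. Cache (LRU->MRU): [U E P M K]
  11. access E: HIT. Cache (LRU->MRU): [U P M K E]
  12. access P: HIT. Cache (LRU->MRU): [U M K E P]
  13. access C: MISS. Cache (LRU->MRU): [U M K E P C]
  14. access M: HIT. Cache (LRU->MRU): [U K E P C M]
  15. access Z: MISS. Cache (LRU->MRU): [U K E P C M Z]
  16. access Z: HIT. Cache (LRU->MRU): [U K E P C M Z]
  17. access M: HIT. Cache (LRU->MRU): [U K E P C Z M]
  18. access U: HIT. Cache (LRU->MRU): [K E P C Z M U]
  19. access P: HIT. Cache (LRU->MRU): [K E C Z M U P]
  20. access O: MISS. Cache (LRU->MRU): [K E C Z M U P O]
  21. access E: HIT. Cache (LRU->MRU): [K C Z M U P O E]
  22. access M: HIT. Cache (LRU->MRU): [K C Z U P O E M]
  23. access C: HIT. Cache (LRU->MRU): [K Z U P O E M C]
  24. access O: HIT. Cache (LRU->MRU): [K Z U P E M C O]
  25. access P: HIT. Cache (LRU->MRU): [K Z U E M C O P]
  26. access E: HIT. Cache (LRU->MRU): [K Z U M C O P E]
  27. access E: HIT. Cache (LRU->MRU): [K Z U M C O P E]
  28. access M: HIT. Cache (LRU->MRU): [K Z U C O P E M]
  29. access P: HIT. Cache (LRU->MRU): [K Z U C O E M P]
  30. access Y: MISS, evict K. Cache (LRU->MRU): [Z U C O E M P Y]
Total: 21 hits, 9 misses, 1 evictions

Answer: 1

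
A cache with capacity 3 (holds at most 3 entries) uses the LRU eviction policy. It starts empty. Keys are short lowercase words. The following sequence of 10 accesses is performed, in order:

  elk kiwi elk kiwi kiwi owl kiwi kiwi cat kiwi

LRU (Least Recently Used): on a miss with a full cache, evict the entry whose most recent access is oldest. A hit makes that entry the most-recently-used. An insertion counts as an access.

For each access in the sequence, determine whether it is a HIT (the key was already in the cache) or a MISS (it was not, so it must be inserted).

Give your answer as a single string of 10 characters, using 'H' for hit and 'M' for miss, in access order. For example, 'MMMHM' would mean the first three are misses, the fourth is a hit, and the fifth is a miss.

LRU simulation (capacity=3):
  1. access elk: MISS. Cache (LRU->MRU): [elk]
  2. access kiwi: MISS. Cache (LRU->MRU): [elk kiwi]
  3. access elk: HIT. Cache (LRU->MRU): [kiwi elk]
  4. access kiwi: HIT. Cache (LRU->MRU): [elk kiwi]
  5. access kiwi: HIT. Cache (LRU->MRU): [elk kiwi]
  6. access owl: MISS. Cache (LRU->MRU): [elk kiwi owl]
  7. access kiwi: HIT. Cache (LRU->MRU): [elk owl kiwi]
  8. access kiwi: HIT. Cache (LRU->MRU): [elk owl kiwi]
  9. access cat: MISS, evict elk. Cache (LRU->MRU): [owl kiwi cat]
  10. access kiwi: HIT. Cache (LRU->MRU): [owl cat kiwi]
Total: 6 hits, 4 misses, 1 evictions

Answer: MMHHHMHHMH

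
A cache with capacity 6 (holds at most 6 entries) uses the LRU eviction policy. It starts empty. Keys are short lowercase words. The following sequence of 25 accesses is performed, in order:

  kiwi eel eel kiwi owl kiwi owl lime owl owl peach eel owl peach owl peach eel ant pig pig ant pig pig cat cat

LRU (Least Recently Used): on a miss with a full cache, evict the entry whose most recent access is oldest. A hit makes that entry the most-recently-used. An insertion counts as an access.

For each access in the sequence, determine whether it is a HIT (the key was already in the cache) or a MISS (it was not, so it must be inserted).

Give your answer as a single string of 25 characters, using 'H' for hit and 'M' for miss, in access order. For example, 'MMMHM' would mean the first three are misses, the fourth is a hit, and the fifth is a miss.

LRU simulation (capacity=6):
  1. access kiwi: MISS. Cache (LRU->MRU): [kiwi]
  2. access eel: MISS. Cache (LRU->MRU): [kiwi eel]
  3. access eel: HIT. Cache (LRU->MRU): [kiwi eel]
  4. access kiwi: HIT. Cache (LRU->MRU): [eel kiwi]
  5. access owl: MISS. Cache (LRU->MRU): [eel kiwi owl]
  6. access kiwi: HIT. Cache (LRU->MRU): [eel owl kiwi]
  7. access owl: HIT. Cache (LRU->MRU): [eel kiwi owl]
  8. access lime: MISS. Cache (LRU->MRU): [eel kiwi owl lime]
  9. access owl: HIT. Cache (LRU->MRU): [eel kiwi lime owl]
  10. access owl: HIT. Cache (LRU->MRU): [eel kiwi lime owl]
  11. access peach: MISS. Cache (LRU->MRU): [eel kiwi lime owl peach]
  12. access eel: HIT. Cache (LRU->MRU): [kiwi lime owl peach eel]
  13. access owl: HIT. Cache (LRU->MRU): [kiwi lime peach eel owl]
  14. access peach: HIT. Cache (LRU->MRU): [kiwi lime eel owl peach]
  15. access owl: HIT. Cache (LRU->MRU): [kiwi lime eel peach owl]
  16. access peach: HIT. Cache (LRU->MRU): [kiwi lime eel owl peach]
  17. access eel: HIT. Cache (LRU->MRU): [kiwi lime owl peach eel]
  18. access ant: MISS. Cache (LRU->MRU): [kiwi lime owl peach eel ant]
  19. access pig: MISS, evict kiwi. Cache (LRU->MRU): [lime owl peach eel ant pig]
  20. access pig: HIT. Cache (LRU->MRU): [lime owl peach eel ant pig]
  21. access ant: HIT. Cache (LRU->MRU): [lime owl peach eel pig ant]
  22. access pig: HIT. Cache (LRU->MRU): [lime owl peach eel ant pig]
  23. access pig: HIT. Cache (LRU->MRU): [lime owl peach eel ant pig]
  24. access cat: MISS, evict lime. Cache (LRU->MRU): [owl peach eel ant pig cat]
  25. access cat: HIT. Cache (LRU->MRU): [owl peach eel ant pig cat]
Total: 17 hits, 8 misses, 2 evictions

Answer: MMHHMHHMHHMHHHHHHMMHHHHMH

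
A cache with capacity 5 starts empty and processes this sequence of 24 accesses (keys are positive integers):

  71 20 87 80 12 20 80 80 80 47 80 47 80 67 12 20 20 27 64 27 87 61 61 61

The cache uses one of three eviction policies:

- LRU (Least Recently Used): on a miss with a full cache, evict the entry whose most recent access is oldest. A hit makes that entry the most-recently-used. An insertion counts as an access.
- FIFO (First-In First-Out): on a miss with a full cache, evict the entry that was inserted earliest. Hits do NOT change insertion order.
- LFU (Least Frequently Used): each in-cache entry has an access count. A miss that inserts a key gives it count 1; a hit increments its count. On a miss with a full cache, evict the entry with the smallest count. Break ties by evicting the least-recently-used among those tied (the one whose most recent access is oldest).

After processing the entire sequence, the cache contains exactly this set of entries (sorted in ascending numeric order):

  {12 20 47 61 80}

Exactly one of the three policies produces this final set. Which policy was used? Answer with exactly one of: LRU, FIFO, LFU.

Simulating under each policy and comparing final sets:
  LRU: final set = {20 27 61 64 87} -> differs
  FIFO: final set = {20 27 61 64 87} -> differs
  LFU: final set = {12 20 47 61 80} -> MATCHES target
Only LFU produces the target set.

Answer: LFU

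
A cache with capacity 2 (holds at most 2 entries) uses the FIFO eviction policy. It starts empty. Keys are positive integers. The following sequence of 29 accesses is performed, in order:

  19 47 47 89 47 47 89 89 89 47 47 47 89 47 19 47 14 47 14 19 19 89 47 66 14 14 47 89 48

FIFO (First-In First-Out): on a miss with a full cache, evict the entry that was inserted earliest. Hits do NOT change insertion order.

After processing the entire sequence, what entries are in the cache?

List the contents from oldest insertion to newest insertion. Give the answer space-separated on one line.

FIFO simulation (capacity=2):
  1. access 19: MISS. Cache (old->new): [19]
  2. access 47: MISS. Cache (old->new): [19 47]
  3. access 47: HIT. Cache (old->new): [19 47]
  4. access 89: MISS, evict 19. Cache (old->new): [47 89]
  5. access 47: HIT. Cache (old->new): [47 89]
  6. access 47: HIT. Cache (old->new): [47 89]
  7. access 89: HIT. Cache (old->new): [47 89]
  8. access 89: HIT. Cache (old->new): [47 89]
  9. access 89: HIT. Cache (old->new): [47 89]
  10. access 47: HIT. Cache (old->new): [47 89]
  11. access 47: HIT. Cache (old->new): [47 89]
  12. access 47: HIT. Cache (old->new): [47 89]
  13. access 89: HIT. Cache (old->new): [47 89]
  14. access 47: HIT. Cache (old->new): [47 89]
  15. access 19: MISS, evict 47. Cache (old->new): [89 19]
  16. access 47: MISS, evict 89. Cache (old->new): [19 47]
  17. access 14: MISS, evict 19. Cache (old->new): [47 14]
  18. access 47: HIT. Cache (old->new): [47 14]
  19. access 14: HIT. Cache (old->new): [47 14]
  20. access 19: MISS, evict 47. Cache (old->new): [14 19]
  21. access 19: HIT. Cache (old->new): [14 19]
  22. access 89: MISS, evict 14. Cache (old->new): [19 89]
  23. access 47: MISS, evict 19. Cache (old->new): [89 47]
  24. access 66: MISS, evict 89. Cache (old->new): [47 66]
  25. access 14: MISS, evict 47. Cache (old->new): [66 14]
  26. access 14: HIT. Cache (old->new): [66 14]
  27. access 47: MISS, evict 66. Cache (old->new): [14 47]
  28. access 89: MISS, evict 14. Cache (old->new): [47 89]
  29. access 48: MISS, evict 47. Cache (old->new): [89 48]
Total: 15 hits, 14 misses, 12 evictions

Answer: 89 48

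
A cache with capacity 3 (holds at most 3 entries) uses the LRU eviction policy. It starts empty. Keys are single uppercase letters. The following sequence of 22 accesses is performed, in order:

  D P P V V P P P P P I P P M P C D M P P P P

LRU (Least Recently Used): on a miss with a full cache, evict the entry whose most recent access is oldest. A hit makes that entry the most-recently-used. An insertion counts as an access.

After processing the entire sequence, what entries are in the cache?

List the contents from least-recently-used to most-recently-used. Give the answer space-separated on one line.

LRU simulation (capacity=3):
  1. access D: MISS. Cache (LRU->MRU): [D]
  2. access P: MISS. Cache (LRU->MRU): [D P]
  3. access P: HIT. Cache (LRU->MRU): [D P]
  4. access V: MISS. Cache (LRU->MRU): [D P V]
  5. access V: HIT. Cache (LRU->MRU): [D P V]
  6. access P: HIT. Cache (LRU->MRU): [D V P]
  7. access P: HIT. Cache (LRU->MRU): [D V P]
  8. access P: HIT. Cache (LRU->MRU): [D V P]
  9. access P: HIT. Cache (LRU->MRU): [D V P]
  10. access P: HIT. Cache (LRU->MRU): [D V P]
  11. access I: MISS, evict D. Cache (LRU->MRU): [V P I]
  12. access P: HIT. Cache (LRU->MRU): [V I P]
  13. access P: HIT. Cache (LRU->MRU): [V I P]
  14. access M: MISS, evict V. Cache (LRU->MRU): [I P M]
  15. access P: HIT. Cache (LRU->MRU): [I M P]
  16. access C: MISS, evict I. Cache (LRU->MRU): [M P C]
  17. access D: MISS, evict M. Cache (LRU->MRU): [P C D]
  18. access M: MISS, evict P. Cache (LRU->MRU): [C D M]
  19. access P: MISS, evict C. Cache (LRU->MRU): [D M P]
  20. access P: HIT. Cache (LRU->MRU): [D M P]
  21. access P: HIT. Cache (LRU->MRU): [D M P]
  22. access P: HIT. Cache (LRU->MRU): [D M P]
Total: 13 hits, 9 misses, 6 evictions

Answer: D M P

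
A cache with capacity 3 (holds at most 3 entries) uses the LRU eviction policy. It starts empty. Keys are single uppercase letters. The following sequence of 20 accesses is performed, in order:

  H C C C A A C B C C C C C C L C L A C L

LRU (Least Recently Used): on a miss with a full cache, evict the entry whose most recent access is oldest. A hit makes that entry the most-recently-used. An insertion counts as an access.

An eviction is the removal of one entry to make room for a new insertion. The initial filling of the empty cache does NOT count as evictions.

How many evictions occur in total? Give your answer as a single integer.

Answer: 3

Derivation:
LRU simulation (capacity=3):
  1. access H: MISS. Cache (LRU->MRU): [H]
  2. access C: MISS. Cache (LRU->MRU): [H C]
  3. access C: HIT. Cache (LRU->MRU): [H C]
  4. access C: HIT. Cache (LRU->MRU): [H C]
  5. access A: MISS. Cache (LRU->MRU): [H C A]
  6. access A: HIT. Cache (LRU->MRU): [H C A]
  7. access C: HIT. Cache (LRU->MRU): [H A C]
  8. access B: MISS, evict H. Cache (LRU->MRU): [A C B]
  9. access C: HIT. Cache (LRU->MRU): [A B C]
  10. access C: HIT. Cache (LRU->MRU): [A B C]
  11. access C: HIT. Cache (LRU->MRU): [A B C]
  12. access C: HIT. Cache (LRU->MRU): [A B C]
  13. access C: HIT. Cache (LRU->MRU): [A B C]
  14. access C: HIT. Cache (LRU->MRU): [A B C]
  15. access L: MISS, evict A. Cache (LRU->MRU): [B C L]
  16. access C: HIT. Cache (LRU->MRU): [B L C]
  17. access L: HIT. Cache (LRU->MRU): [B C L]
  18. access A: MISS, evict B. Cache (LRU->MRU): [C L A]
  19. access C: HIT. Cache (LRU->MRU): [L A C]
  20. access L: HIT. Cache (LRU->MRU): [A C L]
Total: 14 hits, 6 misses, 3 evictions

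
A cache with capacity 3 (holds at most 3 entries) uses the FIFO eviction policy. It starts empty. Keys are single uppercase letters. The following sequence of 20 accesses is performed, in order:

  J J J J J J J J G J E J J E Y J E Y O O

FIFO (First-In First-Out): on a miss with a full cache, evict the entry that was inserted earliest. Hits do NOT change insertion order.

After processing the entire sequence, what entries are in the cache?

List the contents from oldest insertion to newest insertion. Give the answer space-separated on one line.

FIFO simulation (capacity=3):
  1. access J: MISS. Cache (old->new): [J]
  2. access J: HIT. Cache (old->new): [J]
  3. access J: HIT. Cache (old->new): [J]
  4. access J: HIT. Cache (old->new): [J]
  5. access J: HIT. Cache (old->new): [J]
  6. access J: HIT. Cache (old->new): [J]
  7. access J: HIT. Cache (old->new): [J]
  8. access J: HIT. Cache (old->new): [J]
  9. access G: MISS. Cache (old->new): [J G]
  10. access J: HIT. Cache (old->new): [J G]
  11. access E: MISS. Cache (old->new): [J G E]
  12. access J: HIT. Cache (old->new): [J G E]
  13. access J: HIT. Cache (old->new): [J G E]
  14. access E: HIT. Cache (old->new): [J G E]
  15. access Y: MISS, evict J. Cache (old->new): [G E Y]
  16. access J: MISS, evict G. Cache (old->new): [E Y J]
  17. access E: HIT. Cache (old->new): [E Y J]
  18. access Y: HIT. Cache (old->new): [E Y J]
  19. access O: MISS, evict E. Cache (old->new): [Y J O]
  20. access O: HIT. Cache (old->new): [Y J O]
Total: 14 hits, 6 misses, 3 evictions

Answer: Y J O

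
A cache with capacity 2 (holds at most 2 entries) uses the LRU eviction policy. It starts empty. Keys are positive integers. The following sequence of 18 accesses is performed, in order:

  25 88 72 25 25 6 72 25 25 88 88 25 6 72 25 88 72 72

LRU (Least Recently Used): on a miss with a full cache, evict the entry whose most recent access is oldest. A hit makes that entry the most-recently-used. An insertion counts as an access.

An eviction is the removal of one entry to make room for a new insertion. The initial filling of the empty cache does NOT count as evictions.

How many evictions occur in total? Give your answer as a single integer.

Answer: 11

Derivation:
LRU simulation (capacity=2):
  1. access 25: MISS. Cache (LRU->MRU): [25]
  2. access 88: MISS. Cache (LRU->MRU): [25 88]
  3. access 72: MISS, evict 25. Cache (LRU->MRU): [88 72]
  4. access 25: MISS, evict 88. Cache (LRU->MRU): [72 25]
  5. access 25: HIT. Cache (LRU->MRU): [72 25]
  6. access 6: MISS, evict 72. Cache (LRU->MRU): [25 6]
  7. access 72: MISS, evict 25. Cache (LRU->MRU): [6 72]
  8. access 25: MISS, evict 6. Cache (LRU->MRU): [72 25]
  9. access 25: HIT. Cache (LRU->MRU): [72 25]
  10. access 88: MISS, evict 72. Cache (LRU->MRU): [25 88]
  11. access 88: HIT. Cache (LRU->MRU): [25 88]
  12. access 25: HIT. Cache (LRU->MRU): [88 25]
  13. access 6: MISS, evict 88. Cache (LRU->MRU): [25 6]
  14. access 72: MISS, evict 25. Cache (LRU->MRU): [6 72]
  15. access 25: MISS, evict 6. Cache (LRU->MRU): [72 25]
  16. access 88: MISS, evict 72. Cache (LRU->MRU): [25 88]
  17. access 72: MISS, evict 25. Cache (LRU->MRU): [88 72]
  18. access 72: HIT. Cache (LRU->MRU): [88 72]
Total: 5 hits, 13 misses, 11 evictions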